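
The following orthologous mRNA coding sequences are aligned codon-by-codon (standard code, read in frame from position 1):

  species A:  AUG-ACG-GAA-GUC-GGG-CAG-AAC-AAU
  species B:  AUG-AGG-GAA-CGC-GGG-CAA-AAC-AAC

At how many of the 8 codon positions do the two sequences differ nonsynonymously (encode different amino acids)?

2

Codon 1: AUG Met / AUG Met — identical.
Codon 2: ACG Thr / AGG Arg — nonsynonymous.
Codon 3: GAA Glu / GAA Glu — identical.
Codon 4: GUC Val / CGC Arg — nonsynonymous.
Codon 5: GGG Gly / GGG Gly — identical.
Codon 6: CAG Gln / CAA Gln — synonymous.
Codon 7: AAC Asn / AAC Asn — identical.
Codon 8: AAU Asn / AAC Asn — synonymous.
Nonsynonymous differences: 2.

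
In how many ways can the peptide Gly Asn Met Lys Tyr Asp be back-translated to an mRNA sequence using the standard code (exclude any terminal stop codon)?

Gly: 4 codons.
Asn: 2 codons.
Met: 1 codon.
Lys: 2 codons.
Tyr: 2 codons.
Asp: 2 codons.
4 × 2 × 1 × 2 × 2 × 2 = 64.

64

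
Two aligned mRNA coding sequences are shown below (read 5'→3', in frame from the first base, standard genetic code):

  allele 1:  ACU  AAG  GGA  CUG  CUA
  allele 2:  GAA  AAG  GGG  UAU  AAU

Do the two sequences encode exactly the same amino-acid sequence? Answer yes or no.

Codon 1: ACU Thr / GAA Glu — nonsynonymous.
Codon 2: AAG Lys / AAG Lys — identical.
Codon 3: GGA Gly / GGG Gly — synonymous.
Codon 4: CUG Leu / UAU Tyr — nonsynonymous.
Codon 5: CUA Leu / AAU Asn — nonsynonymous.
Nonsynonymous differences: 3 → different protein.

no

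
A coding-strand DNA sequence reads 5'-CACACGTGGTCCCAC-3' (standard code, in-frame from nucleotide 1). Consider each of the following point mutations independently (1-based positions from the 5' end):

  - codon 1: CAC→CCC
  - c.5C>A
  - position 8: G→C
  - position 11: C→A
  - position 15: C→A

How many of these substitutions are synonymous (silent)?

Codon 1: CAC (His) → CCC (Pro) — missense.
Codon 2: ACG (Thr) → AAG (Lys) — missense.
Codon 3: TGG (Trp) → TCG (Ser) — missense.
Codon 4: TCC (Ser) → TAC (Tyr) — missense.
Codon 5: CAC (His) → CAA (Gln) — missense.
Synonymous: 0 of 5.

0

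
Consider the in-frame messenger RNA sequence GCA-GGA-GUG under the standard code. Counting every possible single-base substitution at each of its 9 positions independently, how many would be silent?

9

Codon 1 (GCA, Ala): 3 synonymous substitutions.
Codon 2 (GGA, Gly): 3 synonymous substitutions.
Codon 3 (GUG, Val): 3 synonymous substitutions.
Total: 3 + 3 + 3 = 9.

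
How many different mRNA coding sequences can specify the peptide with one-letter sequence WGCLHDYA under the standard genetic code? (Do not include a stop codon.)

Trp: 1 codon.
Gly: 4 codons.
Cys: 2 codons.
Leu: 6 codons.
His: 2 codons.
Asp: 2 codons.
Tyr: 2 codons.
Ala: 4 codons.
1 × 4 × 2 × 6 × 2 × 2 × 2 × 4 = 1536.

1536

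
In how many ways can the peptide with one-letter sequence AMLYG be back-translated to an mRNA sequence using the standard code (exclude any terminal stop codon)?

Ala: 4 codons.
Met: 1 codon.
Leu: 6 codons.
Tyr: 2 codons.
Gly: 4 codons.
4 × 1 × 6 × 2 × 4 = 192.

192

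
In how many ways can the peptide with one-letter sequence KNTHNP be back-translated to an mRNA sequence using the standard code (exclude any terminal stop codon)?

256

Lys: 2 codons.
Asn: 2 codons.
Thr: 4 codons.
His: 2 codons.
Asn: 2 codons.
Pro: 4 codons.
2 × 2 × 4 × 2 × 2 × 4 = 256.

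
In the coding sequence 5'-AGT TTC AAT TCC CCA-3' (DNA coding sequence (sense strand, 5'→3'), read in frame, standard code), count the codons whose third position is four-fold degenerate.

2

Codon 1 AGT (Ser): third position 2-fold.
Codon 2 TTC (Phe): third position 2-fold.
Codon 3 AAT (Asn): third position 2-fold.
Codon 4 TCC (Ser): third position 4-fold.
Codon 5 CCA (Pro): third position 4-fold.
Four-fold degenerate third positions: 2.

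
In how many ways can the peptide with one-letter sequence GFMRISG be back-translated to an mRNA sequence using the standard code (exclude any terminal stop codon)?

3456

Gly: 4 codons.
Phe: 2 codons.
Met: 1 codon.
Arg: 6 codons.
Ile: 3 codons.
Ser: 6 codons.
Gly: 4 codons.
4 × 2 × 1 × 6 × 3 × 6 × 4 = 3456.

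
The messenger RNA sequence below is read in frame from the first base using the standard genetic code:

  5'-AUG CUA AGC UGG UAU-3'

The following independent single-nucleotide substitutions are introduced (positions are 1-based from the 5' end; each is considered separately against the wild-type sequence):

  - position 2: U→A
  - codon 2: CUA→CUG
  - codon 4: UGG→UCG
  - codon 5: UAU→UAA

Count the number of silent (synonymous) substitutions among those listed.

1

Codon 1: AUG (Met) → AAG (Lys) — missense.
Codon 2: CUA (Leu) → CUG (Leu) — synonymous.
Codon 4: UGG (Trp) → UCG (Ser) — missense.
Codon 5: UAU (Tyr) → UAA (Stop) — nonsense.
Synonymous: 1 of 4.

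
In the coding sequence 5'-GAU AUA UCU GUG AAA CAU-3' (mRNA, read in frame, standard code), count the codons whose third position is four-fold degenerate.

2

Codon 1 GAU (Asp): third position 2-fold.
Codon 2 AUA (Ile): third position 3-fold.
Codon 3 UCU (Ser): third position 4-fold.
Codon 4 GUG (Val): third position 4-fold.
Codon 5 AAA (Lys): third position 2-fold.
Codon 6 CAU (His): third position 2-fold.
Four-fold degenerate third positions: 2.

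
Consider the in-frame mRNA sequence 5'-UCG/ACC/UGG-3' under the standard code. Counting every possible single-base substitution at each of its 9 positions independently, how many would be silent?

Codon 1 (UCG, Ser): 3 synonymous substitutions.
Codon 2 (ACC, Thr): 3 synonymous substitutions.
Codon 3 (UGG, Trp): 0 synonymous substitutions.
Total: 3 + 3 + 0 = 6.

6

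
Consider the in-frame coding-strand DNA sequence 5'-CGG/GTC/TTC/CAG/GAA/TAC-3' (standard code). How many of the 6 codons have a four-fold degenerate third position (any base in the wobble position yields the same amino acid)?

Codon 1 CGG (Arg): third position 4-fold.
Codon 2 GTC (Val): third position 4-fold.
Codon 3 TTC (Phe): third position 2-fold.
Codon 4 CAG (Gln): third position 2-fold.
Codon 5 GAA (Glu): third position 2-fold.
Codon 6 TAC (Tyr): third position 2-fold.
Four-fold degenerate third positions: 2.

2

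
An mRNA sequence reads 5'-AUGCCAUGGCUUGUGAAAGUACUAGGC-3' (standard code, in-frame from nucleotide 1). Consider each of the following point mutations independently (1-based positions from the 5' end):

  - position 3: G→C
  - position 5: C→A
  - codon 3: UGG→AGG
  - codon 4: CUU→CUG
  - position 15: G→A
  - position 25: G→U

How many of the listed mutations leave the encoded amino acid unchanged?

Codon 1: AUG (Met) → AUC (Ile) — missense.
Codon 2: CCA (Pro) → CAA (Gln) — missense.
Codon 3: UGG (Trp) → AGG (Arg) — missense.
Codon 4: CUU (Leu) → CUG (Leu) — synonymous.
Codon 5: GUG (Val) → GUA (Val) — synonymous.
Codon 9: GGC (Gly) → UGC (Cys) — missense.
Synonymous: 2 of 6.

2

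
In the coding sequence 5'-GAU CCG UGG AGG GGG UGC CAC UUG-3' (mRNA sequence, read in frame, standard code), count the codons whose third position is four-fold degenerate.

2

Codon 1 GAU (Asp): third position 2-fold.
Codon 2 CCG (Pro): third position 4-fold.
Codon 3 UGG (Trp): third position 1-fold.
Codon 4 AGG (Arg): third position 2-fold.
Codon 5 GGG (Gly): third position 4-fold.
Codon 6 UGC (Cys): third position 2-fold.
Codon 7 CAC (His): third position 2-fold.
Codon 8 UUG (Leu): third position 2-fold.
Four-fold degenerate third positions: 2.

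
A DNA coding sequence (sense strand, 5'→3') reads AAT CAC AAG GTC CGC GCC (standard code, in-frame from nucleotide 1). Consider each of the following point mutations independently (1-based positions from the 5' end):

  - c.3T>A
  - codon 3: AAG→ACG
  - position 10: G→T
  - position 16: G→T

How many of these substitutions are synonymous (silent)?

0

Codon 1: AAT (Asn) → AAA (Lys) — missense.
Codon 3: AAG (Lys) → ACG (Thr) — missense.
Codon 4: GTC (Val) → TTC (Phe) — missense.
Codon 6: GCC (Ala) → TCC (Ser) — missense.
Synonymous: 0 of 4.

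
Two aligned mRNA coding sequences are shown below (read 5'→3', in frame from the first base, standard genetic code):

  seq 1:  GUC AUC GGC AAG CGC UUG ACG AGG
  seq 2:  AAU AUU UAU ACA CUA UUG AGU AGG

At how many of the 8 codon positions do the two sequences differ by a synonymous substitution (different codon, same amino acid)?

Codon 1: GUC Val / AAU Asn — nonsynonymous.
Codon 2: AUC Ile / AUU Ile — synonymous.
Codon 3: GGC Gly / UAU Tyr — nonsynonymous.
Codon 4: AAG Lys / ACA Thr — nonsynonymous.
Codon 5: CGC Arg / CUA Leu — nonsynonymous.
Codon 6: UUG Leu / UUG Leu — identical.
Codon 7: ACG Thr / AGU Ser — nonsynonymous.
Codon 8: AGG Arg / AGG Arg — identical.
Synonymous differences: 1.

1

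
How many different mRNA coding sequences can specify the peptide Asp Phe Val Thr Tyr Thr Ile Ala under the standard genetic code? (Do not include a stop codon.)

Asp: 2 codons.
Phe: 2 codons.
Val: 4 codons.
Thr: 4 codons.
Tyr: 2 codons.
Thr: 4 codons.
Ile: 3 codons.
Ala: 4 codons.
2 × 2 × 4 × 4 × 2 × 4 × 3 × 4 = 6144.

6144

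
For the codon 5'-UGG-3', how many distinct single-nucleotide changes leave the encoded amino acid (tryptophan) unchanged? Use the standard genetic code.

Position 1: none → 0 synonymous.
Position 2: none → 0 synonymous.
Position 3: none → 0 synonymous.
Total: 0 + 0 + 0 = 0.

0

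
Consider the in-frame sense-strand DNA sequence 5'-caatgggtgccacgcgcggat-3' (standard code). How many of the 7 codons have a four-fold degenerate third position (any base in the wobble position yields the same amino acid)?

Codon 1 CAA (Gln): third position 2-fold.
Codon 2 TGG (Trp): third position 1-fold.
Codon 3 GTG (Val): third position 4-fold.
Codon 4 CCA (Pro): third position 4-fold.
Codon 5 CGC (Arg): third position 4-fold.
Codon 6 GCG (Ala): third position 4-fold.
Codon 7 GAT (Asp): third position 2-fold.
Four-fold degenerate third positions: 4.

4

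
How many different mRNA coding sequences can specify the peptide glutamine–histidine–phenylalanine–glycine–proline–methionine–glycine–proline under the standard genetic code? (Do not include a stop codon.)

2048

Gln: 2 codons.
His: 2 codons.
Phe: 2 codons.
Gly: 4 codons.
Pro: 4 codons.
Met: 1 codon.
Gly: 4 codons.
Pro: 4 codons.
2 × 2 × 2 × 4 × 4 × 1 × 4 × 4 = 2048.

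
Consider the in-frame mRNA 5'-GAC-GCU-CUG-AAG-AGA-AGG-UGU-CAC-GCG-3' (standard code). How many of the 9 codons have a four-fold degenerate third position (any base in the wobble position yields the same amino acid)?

Codon 1 GAC (Asp): third position 2-fold.
Codon 2 GCU (Ala): third position 4-fold.
Codon 3 CUG (Leu): third position 4-fold.
Codon 4 AAG (Lys): third position 2-fold.
Codon 5 AGA (Arg): third position 2-fold.
Codon 6 AGG (Arg): third position 2-fold.
Codon 7 UGU (Cys): third position 2-fold.
Codon 8 CAC (His): third position 2-fold.
Codon 9 GCG (Ala): third position 4-fold.
Four-fold degenerate third positions: 3.

3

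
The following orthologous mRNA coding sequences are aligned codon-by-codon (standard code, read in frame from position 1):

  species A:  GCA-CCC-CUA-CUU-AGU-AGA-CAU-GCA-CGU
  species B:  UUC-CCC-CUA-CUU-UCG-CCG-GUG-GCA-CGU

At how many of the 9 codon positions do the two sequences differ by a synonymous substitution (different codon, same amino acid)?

Codon 1: GCA Ala / UUC Phe — nonsynonymous.
Codon 2: CCC Pro / CCC Pro — identical.
Codon 3: CUA Leu / CUA Leu — identical.
Codon 4: CUU Leu / CUU Leu — identical.
Codon 5: AGU Ser / UCG Ser — synonymous.
Codon 6: AGA Arg / CCG Pro — nonsynonymous.
Codon 7: CAU His / GUG Val — nonsynonymous.
Codon 8: GCA Ala / GCA Ala — identical.
Codon 9: CGU Arg / CGU Arg — identical.
Synonymous differences: 1.

1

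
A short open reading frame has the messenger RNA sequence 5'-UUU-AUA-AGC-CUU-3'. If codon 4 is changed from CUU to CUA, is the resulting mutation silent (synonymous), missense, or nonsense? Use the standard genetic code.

silent

Position 12 falls in codon 4: CUU → Leu.
After the substitution the codon is CUA → Leu.
Both encode Leu, so the change is synonymous.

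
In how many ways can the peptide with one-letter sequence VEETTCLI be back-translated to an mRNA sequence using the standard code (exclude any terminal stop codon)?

9216

Val: 4 codons.
Glu: 2 codons.
Glu: 2 codons.
Thr: 4 codons.
Thr: 4 codons.
Cys: 2 codons.
Leu: 6 codons.
Ile: 3 codons.
4 × 2 × 2 × 4 × 4 × 2 × 6 × 3 = 9216.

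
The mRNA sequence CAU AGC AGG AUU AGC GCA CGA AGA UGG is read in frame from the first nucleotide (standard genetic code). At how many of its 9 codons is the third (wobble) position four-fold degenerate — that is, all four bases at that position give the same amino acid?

2

Codon 1 CAU (His): third position 2-fold.
Codon 2 AGC (Ser): third position 2-fold.
Codon 3 AGG (Arg): third position 2-fold.
Codon 4 AUU (Ile): third position 3-fold.
Codon 5 AGC (Ser): third position 2-fold.
Codon 6 GCA (Ala): third position 4-fold.
Codon 7 CGA (Arg): third position 4-fold.
Codon 8 AGA (Arg): third position 2-fold.
Codon 9 UGG (Trp): third position 1-fold.
Four-fold degenerate third positions: 2.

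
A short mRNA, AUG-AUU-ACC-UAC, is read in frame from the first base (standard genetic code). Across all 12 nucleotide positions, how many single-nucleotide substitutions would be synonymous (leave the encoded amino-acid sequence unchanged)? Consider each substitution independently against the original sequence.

Codon 1 (AUG, Met): 0 synonymous substitutions.
Codon 2 (AUU, Ile): 2 synonymous substitutions.
Codon 3 (ACC, Thr): 3 synonymous substitutions.
Codon 4 (UAC, Tyr): 1 synonymous substitution.
Total: 0 + 2 + 3 + 1 = 6.

6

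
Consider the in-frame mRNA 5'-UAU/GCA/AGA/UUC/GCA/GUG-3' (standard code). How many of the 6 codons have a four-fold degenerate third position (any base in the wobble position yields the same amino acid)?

Codon 1 UAU (Tyr): third position 2-fold.
Codon 2 GCA (Ala): third position 4-fold.
Codon 3 AGA (Arg): third position 2-fold.
Codon 4 UUC (Phe): third position 2-fold.
Codon 5 GCA (Ala): third position 4-fold.
Codon 6 GUG (Val): third position 4-fold.
Four-fold degenerate third positions: 3.

3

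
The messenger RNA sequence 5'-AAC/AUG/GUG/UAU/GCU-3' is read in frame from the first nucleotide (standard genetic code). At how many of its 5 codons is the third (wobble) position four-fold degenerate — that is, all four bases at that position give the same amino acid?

2

Codon 1 AAC (Asn): third position 2-fold.
Codon 2 AUG (Met): third position 1-fold.
Codon 3 GUG (Val): third position 4-fold.
Codon 4 UAU (Tyr): third position 2-fold.
Codon 5 GCU (Ala): third position 4-fold.
Four-fold degenerate third positions: 2.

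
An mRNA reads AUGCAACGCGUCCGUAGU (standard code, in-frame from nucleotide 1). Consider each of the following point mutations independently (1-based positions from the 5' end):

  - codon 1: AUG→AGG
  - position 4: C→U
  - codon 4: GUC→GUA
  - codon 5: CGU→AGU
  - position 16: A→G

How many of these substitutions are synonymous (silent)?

Codon 1: AUG (Met) → AGG (Arg) — missense.
Codon 2: CAA (Gln) → UAA (Stop) — nonsense.
Codon 4: GUC (Val) → GUA (Val) — synonymous.
Codon 5: CGU (Arg) → AGU (Ser) — missense.
Codon 6: AGU (Ser) → GGU (Gly) — missense.
Synonymous: 1 of 5.

1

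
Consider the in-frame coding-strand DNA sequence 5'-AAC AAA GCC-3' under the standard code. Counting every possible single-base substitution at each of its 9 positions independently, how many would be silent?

Codon 1 (AAC, Asn): 1 synonymous substitution.
Codon 2 (AAA, Lys): 1 synonymous substitution.
Codon 3 (GCC, Ala): 3 synonymous substitutions.
Total: 1 + 1 + 3 = 5.

5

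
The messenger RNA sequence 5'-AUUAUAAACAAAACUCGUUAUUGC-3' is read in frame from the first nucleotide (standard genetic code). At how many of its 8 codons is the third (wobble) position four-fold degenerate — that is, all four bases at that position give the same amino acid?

Codon 1 AUU (Ile): third position 3-fold.
Codon 2 AUA (Ile): third position 3-fold.
Codon 3 AAC (Asn): third position 2-fold.
Codon 4 AAA (Lys): third position 2-fold.
Codon 5 ACU (Thr): third position 4-fold.
Codon 6 CGU (Arg): third position 4-fold.
Codon 7 UAU (Tyr): third position 2-fold.
Codon 8 UGC (Cys): third position 2-fold.
Four-fold degenerate third positions: 2.

2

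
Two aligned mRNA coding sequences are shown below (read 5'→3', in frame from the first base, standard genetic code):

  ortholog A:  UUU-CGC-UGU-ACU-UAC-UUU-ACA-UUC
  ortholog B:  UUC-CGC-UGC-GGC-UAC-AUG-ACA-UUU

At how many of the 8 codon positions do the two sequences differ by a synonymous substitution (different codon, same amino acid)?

3

Codon 1: UUU Phe / UUC Phe — synonymous.
Codon 2: CGC Arg / CGC Arg — identical.
Codon 3: UGU Cys / UGC Cys — synonymous.
Codon 4: ACU Thr / GGC Gly — nonsynonymous.
Codon 5: UAC Tyr / UAC Tyr — identical.
Codon 6: UUU Phe / AUG Met — nonsynonymous.
Codon 7: ACA Thr / ACA Thr — identical.
Codon 8: UUC Phe / UUU Phe — synonymous.
Synonymous differences: 3.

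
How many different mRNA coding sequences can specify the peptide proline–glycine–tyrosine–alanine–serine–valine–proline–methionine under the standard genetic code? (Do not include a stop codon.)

Pro: 4 codons.
Gly: 4 codons.
Tyr: 2 codons.
Ala: 4 codons.
Ser: 6 codons.
Val: 4 codons.
Pro: 4 codons.
Met: 1 codon.
4 × 4 × 2 × 4 × 6 × 4 × 4 × 1 = 12288.

12288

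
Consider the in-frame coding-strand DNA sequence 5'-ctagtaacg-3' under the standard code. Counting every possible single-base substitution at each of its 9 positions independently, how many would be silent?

Codon 1 (CTA, Leu): 4 synonymous substitutions.
Codon 2 (GTA, Val): 3 synonymous substitutions.
Codon 3 (ACG, Thr): 3 synonymous substitutions.
Total: 4 + 3 + 3 = 10.

10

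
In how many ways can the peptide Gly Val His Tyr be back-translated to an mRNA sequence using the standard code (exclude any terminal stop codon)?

64

Gly: 4 codons.
Val: 4 codons.
His: 2 codons.
Tyr: 2 codons.
4 × 4 × 2 × 2 = 64.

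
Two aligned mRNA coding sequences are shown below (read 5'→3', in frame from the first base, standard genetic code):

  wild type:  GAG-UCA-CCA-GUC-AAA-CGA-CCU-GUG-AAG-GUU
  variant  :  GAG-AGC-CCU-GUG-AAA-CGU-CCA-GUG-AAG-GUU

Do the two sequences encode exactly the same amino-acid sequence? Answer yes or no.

yes

Codon 1: GAG Glu / GAG Glu — identical.
Codon 2: UCA Ser / AGC Ser — synonymous.
Codon 3: CCA Pro / CCU Pro — synonymous.
Codon 4: GUC Val / GUG Val — synonymous.
Codon 5: AAA Lys / AAA Lys — identical.
Codon 6: CGA Arg / CGU Arg — synonymous.
Codon 7: CCU Pro / CCA Pro — synonymous.
Codon 8: GUG Val / GUG Val — identical.
Codon 9: AAG Lys / AAG Lys — identical.
Codon 10: GUU Val / GUU Val — identical.
Nonsynonymous differences: 0 → same protein.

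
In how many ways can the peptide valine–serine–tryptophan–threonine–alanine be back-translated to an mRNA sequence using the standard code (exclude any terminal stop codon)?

Val: 4 codons.
Ser: 6 codons.
Trp: 1 codon.
Thr: 4 codons.
Ala: 4 codons.
4 × 6 × 1 × 4 × 4 = 384.

384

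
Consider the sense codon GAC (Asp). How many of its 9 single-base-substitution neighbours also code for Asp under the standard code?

Position 1: none → 0 synonymous.
Position 2: none → 0 synonymous.
Position 3: GAT → 1 synonymous.
Total: 0 + 0 + 1 = 1.

1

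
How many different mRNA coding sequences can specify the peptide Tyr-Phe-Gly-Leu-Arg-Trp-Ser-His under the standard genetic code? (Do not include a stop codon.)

6912

Tyr: 2 codons.
Phe: 2 codons.
Gly: 4 codons.
Leu: 6 codons.
Arg: 6 codons.
Trp: 1 codon.
Ser: 6 codons.
His: 2 codons.
2 × 2 × 4 × 6 × 6 × 1 × 6 × 2 = 6912.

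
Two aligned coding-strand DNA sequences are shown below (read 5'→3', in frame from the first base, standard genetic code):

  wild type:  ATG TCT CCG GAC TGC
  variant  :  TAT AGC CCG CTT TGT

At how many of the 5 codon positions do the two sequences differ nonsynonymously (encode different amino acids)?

Codon 1: ATG Met / TAT Tyr — nonsynonymous.
Codon 2: TCT Ser / AGC Ser — synonymous.
Codon 3: CCG Pro / CCG Pro — identical.
Codon 4: GAC Asp / CTT Leu — nonsynonymous.
Codon 5: TGC Cys / TGT Cys — synonymous.
Nonsynonymous differences: 2.

2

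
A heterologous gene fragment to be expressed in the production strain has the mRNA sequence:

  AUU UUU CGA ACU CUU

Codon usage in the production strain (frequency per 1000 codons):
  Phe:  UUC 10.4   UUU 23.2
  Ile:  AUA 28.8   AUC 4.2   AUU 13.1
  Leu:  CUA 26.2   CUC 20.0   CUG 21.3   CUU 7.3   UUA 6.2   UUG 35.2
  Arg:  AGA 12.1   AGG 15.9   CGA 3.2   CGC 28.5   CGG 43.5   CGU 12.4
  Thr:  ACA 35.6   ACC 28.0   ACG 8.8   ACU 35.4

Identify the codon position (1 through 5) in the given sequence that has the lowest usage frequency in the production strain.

3

Codon 1 AUU (Ile): 13.1 per 1000.
Codon 2 UUU (Phe): 23.2 per 1000.
Codon 3 CGA (Arg): 3.2 per 1000.
Codon 4 ACU (Thr): 35.4 per 1000.
Codon 5 CUU (Leu): 7.3 per 1000.
Lowest frequency is 3.2 at codon 3.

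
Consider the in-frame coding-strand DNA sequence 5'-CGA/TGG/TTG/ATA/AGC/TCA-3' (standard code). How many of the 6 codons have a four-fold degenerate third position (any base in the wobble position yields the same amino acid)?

Codon 1 CGA (Arg): third position 4-fold.
Codon 2 TGG (Trp): third position 1-fold.
Codon 3 TTG (Leu): third position 2-fold.
Codon 4 ATA (Ile): third position 3-fold.
Codon 5 AGC (Ser): third position 2-fold.
Codon 6 TCA (Ser): third position 4-fold.
Four-fold degenerate third positions: 2.

2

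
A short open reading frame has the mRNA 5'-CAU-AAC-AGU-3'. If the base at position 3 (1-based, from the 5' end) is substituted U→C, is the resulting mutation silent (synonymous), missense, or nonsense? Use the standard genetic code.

silent

Position 3 falls in codon 1: CAU → His.
After the substitution the codon is CAC → His.
Both encode His, so the change is synonymous.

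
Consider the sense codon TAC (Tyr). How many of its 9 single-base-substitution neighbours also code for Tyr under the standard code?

1

Position 1: none → 0 synonymous.
Position 2: none → 0 synonymous.
Position 3: TAT → 1 synonymous.
Total: 0 + 0 + 1 = 1.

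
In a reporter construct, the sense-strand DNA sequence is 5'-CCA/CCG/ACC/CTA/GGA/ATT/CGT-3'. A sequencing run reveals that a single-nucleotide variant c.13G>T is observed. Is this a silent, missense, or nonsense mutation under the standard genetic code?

nonsense

Position 13 falls in codon 5: GGA → Gly.
After the substitution the codon is TGA → Stop.
The new codon is a stop codon, so this is a nonsense mutation.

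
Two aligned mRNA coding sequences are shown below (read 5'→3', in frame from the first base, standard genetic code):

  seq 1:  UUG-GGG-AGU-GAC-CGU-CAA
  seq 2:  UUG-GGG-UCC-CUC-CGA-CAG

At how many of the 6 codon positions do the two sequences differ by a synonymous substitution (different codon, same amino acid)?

3

Codon 1: UUG Leu / UUG Leu — identical.
Codon 2: GGG Gly / GGG Gly — identical.
Codon 3: AGU Ser / UCC Ser — synonymous.
Codon 4: GAC Asp / CUC Leu — nonsynonymous.
Codon 5: CGU Arg / CGA Arg — synonymous.
Codon 6: CAA Gln / CAG Gln — synonymous.
Synonymous differences: 3.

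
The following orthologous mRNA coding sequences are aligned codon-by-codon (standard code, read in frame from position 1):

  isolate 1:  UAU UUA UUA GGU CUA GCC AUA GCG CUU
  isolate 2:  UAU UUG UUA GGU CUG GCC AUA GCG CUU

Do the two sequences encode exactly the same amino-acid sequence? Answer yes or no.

Codon 1: UAU Tyr / UAU Tyr — identical.
Codon 2: UUA Leu / UUG Leu — synonymous.
Codon 3: UUA Leu / UUA Leu — identical.
Codon 4: GGU Gly / GGU Gly — identical.
Codon 5: CUA Leu / CUG Leu — synonymous.
Codon 6: GCC Ala / GCC Ala — identical.
Codon 7: AUA Ile / AUA Ile — identical.
Codon 8: GCG Ala / GCG Ala — identical.
Codon 9: CUU Leu / CUU Leu — identical.
Nonsynonymous differences: 0 → same protein.

yes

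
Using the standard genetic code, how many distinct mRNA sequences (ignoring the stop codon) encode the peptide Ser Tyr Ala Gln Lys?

192

Ser: 6 codons.
Tyr: 2 codons.
Ala: 4 codons.
Gln: 2 codons.
Lys: 2 codons.
6 × 2 × 4 × 2 × 2 = 192.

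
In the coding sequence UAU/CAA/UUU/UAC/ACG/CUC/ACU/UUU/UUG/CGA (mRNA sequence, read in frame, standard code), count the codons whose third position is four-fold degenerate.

4

Codon 1 UAU (Tyr): third position 2-fold.
Codon 2 CAA (Gln): third position 2-fold.
Codon 3 UUU (Phe): third position 2-fold.
Codon 4 UAC (Tyr): third position 2-fold.
Codon 5 ACG (Thr): third position 4-fold.
Codon 6 CUC (Leu): third position 4-fold.
Codon 7 ACU (Thr): third position 4-fold.
Codon 8 UUU (Phe): third position 2-fold.
Codon 9 UUG (Leu): third position 2-fold.
Codon 10 CGA (Arg): third position 4-fold.
Four-fold degenerate third positions: 4.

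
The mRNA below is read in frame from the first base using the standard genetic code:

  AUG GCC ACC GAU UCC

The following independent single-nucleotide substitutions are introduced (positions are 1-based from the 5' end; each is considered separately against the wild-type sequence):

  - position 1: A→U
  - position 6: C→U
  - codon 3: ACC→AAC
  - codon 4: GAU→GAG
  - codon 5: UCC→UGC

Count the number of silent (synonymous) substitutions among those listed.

Codon 1: AUG (Met) → UUG (Leu) — missense.
Codon 2: GCC (Ala) → GCU (Ala) — synonymous.
Codon 3: ACC (Thr) → AAC (Asn) — missense.
Codon 4: GAU (Asp) → GAG (Glu) — missense.
Codon 5: UCC (Ser) → UGC (Cys) — missense.
Synonymous: 1 of 5.

1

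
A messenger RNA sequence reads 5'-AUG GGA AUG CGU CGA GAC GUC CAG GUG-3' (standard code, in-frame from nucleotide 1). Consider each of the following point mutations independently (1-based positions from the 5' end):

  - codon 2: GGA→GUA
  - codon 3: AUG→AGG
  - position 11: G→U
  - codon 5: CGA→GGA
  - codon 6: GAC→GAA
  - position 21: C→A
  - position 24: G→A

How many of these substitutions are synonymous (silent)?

Codon 2: GGA (Gly) → GUA (Val) — missense.
Codon 3: AUG (Met) → AGG (Arg) — missense.
Codon 4: CGU (Arg) → CUU (Leu) — missense.
Codon 5: CGA (Arg) → GGA (Gly) — missense.
Codon 6: GAC (Asp) → GAA (Glu) — missense.
Codon 7: GUC (Val) → GUA (Val) — synonymous.
Codon 8: CAG (Gln) → CAA (Gln) — synonymous.
Synonymous: 2 of 7.

2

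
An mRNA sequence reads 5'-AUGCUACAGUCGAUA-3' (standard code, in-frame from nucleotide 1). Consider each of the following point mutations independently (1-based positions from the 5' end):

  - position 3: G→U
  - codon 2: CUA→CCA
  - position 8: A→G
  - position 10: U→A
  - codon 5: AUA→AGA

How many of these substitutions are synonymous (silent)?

0

Codon 1: AUG (Met) → AUU (Ile) — missense.
Codon 2: CUA (Leu) → CCA (Pro) — missense.
Codon 3: CAG (Gln) → CGG (Arg) — missense.
Codon 4: UCG (Ser) → ACG (Thr) — missense.
Codon 5: AUA (Ile) → AGA (Arg) — missense.
Synonymous: 0 of 5.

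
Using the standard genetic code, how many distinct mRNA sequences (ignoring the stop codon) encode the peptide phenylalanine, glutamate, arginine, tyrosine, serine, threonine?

Phe: 2 codons.
Glu: 2 codons.
Arg: 6 codons.
Tyr: 2 codons.
Ser: 6 codons.
Thr: 4 codons.
2 × 2 × 6 × 2 × 6 × 4 = 1152.

1152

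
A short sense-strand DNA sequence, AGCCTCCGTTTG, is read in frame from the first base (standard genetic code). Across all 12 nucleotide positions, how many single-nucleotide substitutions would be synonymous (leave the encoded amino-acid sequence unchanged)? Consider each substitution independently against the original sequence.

9

Codon 1 (AGC, Ser): 1 synonymous substitution.
Codon 2 (CTC, Leu): 3 synonymous substitutions.
Codon 3 (CGT, Arg): 3 synonymous substitutions.
Codon 4 (TTG, Leu): 2 synonymous substitutions.
Total: 1 + 3 + 3 + 2 = 9.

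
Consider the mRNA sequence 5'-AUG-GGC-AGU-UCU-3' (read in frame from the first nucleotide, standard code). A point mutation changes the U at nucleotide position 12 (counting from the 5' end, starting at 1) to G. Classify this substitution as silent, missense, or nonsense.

silent

Position 12 falls in codon 4: UCU → Ser.
After the substitution the codon is UCG → Ser.
Both encode Ser, so the change is synonymous.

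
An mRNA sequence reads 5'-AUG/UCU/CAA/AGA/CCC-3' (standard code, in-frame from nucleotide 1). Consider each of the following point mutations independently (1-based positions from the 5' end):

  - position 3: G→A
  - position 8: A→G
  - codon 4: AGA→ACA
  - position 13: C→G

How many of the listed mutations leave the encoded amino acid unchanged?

0

Codon 1: AUG (Met) → AUA (Ile) — missense.
Codon 3: CAA (Gln) → CGA (Arg) — missense.
Codon 4: AGA (Arg) → ACA (Thr) — missense.
Codon 5: CCC (Pro) → GCC (Ala) — missense.
Synonymous: 0 of 4.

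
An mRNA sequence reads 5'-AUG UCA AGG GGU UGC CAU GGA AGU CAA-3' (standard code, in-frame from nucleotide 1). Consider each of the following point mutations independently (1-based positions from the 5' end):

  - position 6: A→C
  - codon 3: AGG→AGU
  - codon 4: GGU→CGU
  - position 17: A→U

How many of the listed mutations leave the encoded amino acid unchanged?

Codon 2: UCA (Ser) → UCC (Ser) — synonymous.
Codon 3: AGG (Arg) → AGU (Ser) — missense.
Codon 4: GGU (Gly) → CGU (Arg) — missense.
Codon 6: CAU (His) → CUU (Leu) — missense.
Synonymous: 1 of 4.

1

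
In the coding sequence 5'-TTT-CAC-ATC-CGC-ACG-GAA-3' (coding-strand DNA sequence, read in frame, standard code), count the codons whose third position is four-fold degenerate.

Codon 1 TTT (Phe): third position 2-fold.
Codon 2 CAC (His): third position 2-fold.
Codon 3 ATC (Ile): third position 3-fold.
Codon 4 CGC (Arg): third position 4-fold.
Codon 5 ACG (Thr): third position 4-fold.
Codon 6 GAA (Glu): third position 2-fold.
Four-fold degenerate third positions: 2.

2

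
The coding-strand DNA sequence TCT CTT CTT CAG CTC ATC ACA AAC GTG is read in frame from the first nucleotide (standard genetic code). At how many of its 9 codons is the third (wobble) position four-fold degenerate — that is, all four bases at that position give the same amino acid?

6

Codon 1 TCT (Ser): third position 4-fold.
Codon 2 CTT (Leu): third position 4-fold.
Codon 3 CTT (Leu): third position 4-fold.
Codon 4 CAG (Gln): third position 2-fold.
Codon 5 CTC (Leu): third position 4-fold.
Codon 6 ATC (Ile): third position 3-fold.
Codon 7 ACA (Thr): third position 4-fold.
Codon 8 AAC (Asn): third position 2-fold.
Codon 9 GTG (Val): third position 4-fold.
Four-fold degenerate third positions: 6.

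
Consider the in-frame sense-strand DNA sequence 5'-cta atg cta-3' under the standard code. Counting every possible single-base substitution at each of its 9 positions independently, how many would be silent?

Codon 1 (CTA, Leu): 4 synonymous substitutions.
Codon 2 (ATG, Met): 0 synonymous substitutions.
Codon 3 (CTA, Leu): 4 synonymous substitutions.
Total: 4 + 0 + 4 = 8.

8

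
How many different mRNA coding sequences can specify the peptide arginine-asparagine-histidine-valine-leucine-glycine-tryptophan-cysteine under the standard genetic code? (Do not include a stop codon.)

Arg: 6 codons.
Asn: 2 codons.
His: 2 codons.
Val: 4 codons.
Leu: 6 codons.
Gly: 4 codons.
Trp: 1 codon.
Cys: 2 codons.
6 × 2 × 2 × 4 × 6 × 4 × 1 × 2 = 4608.

4608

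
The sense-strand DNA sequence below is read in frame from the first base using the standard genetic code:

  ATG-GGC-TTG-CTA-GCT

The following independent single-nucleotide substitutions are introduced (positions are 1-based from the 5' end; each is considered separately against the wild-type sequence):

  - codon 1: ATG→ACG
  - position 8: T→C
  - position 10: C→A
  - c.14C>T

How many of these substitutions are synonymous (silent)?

Codon 1: ATG (Met) → ACG (Thr) — missense.
Codon 3: TTG (Leu) → TCG (Ser) — missense.
Codon 4: CTA (Leu) → ATA (Ile) — missense.
Codon 5: GCT (Ala) → GTT (Val) — missense.
Synonymous: 0 of 4.

0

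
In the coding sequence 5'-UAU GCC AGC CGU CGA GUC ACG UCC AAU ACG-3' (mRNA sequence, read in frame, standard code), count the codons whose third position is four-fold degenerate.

Codon 1 UAU (Tyr): third position 2-fold.
Codon 2 GCC (Ala): third position 4-fold.
Codon 3 AGC (Ser): third position 2-fold.
Codon 4 CGU (Arg): third position 4-fold.
Codon 5 CGA (Arg): third position 4-fold.
Codon 6 GUC (Val): third position 4-fold.
Codon 7 ACG (Thr): third position 4-fold.
Codon 8 UCC (Ser): third position 4-fold.
Codon 9 AAU (Asn): third position 2-fold.
Codon 10 ACG (Thr): third position 4-fold.
Four-fold degenerate third positions: 7.

7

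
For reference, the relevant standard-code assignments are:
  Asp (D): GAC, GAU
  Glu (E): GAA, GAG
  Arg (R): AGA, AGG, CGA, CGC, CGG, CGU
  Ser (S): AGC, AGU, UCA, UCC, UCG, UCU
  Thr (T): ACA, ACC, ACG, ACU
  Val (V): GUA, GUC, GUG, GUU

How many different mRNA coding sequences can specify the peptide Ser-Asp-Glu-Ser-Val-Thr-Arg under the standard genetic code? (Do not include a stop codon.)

13824

Ser: 6 codons.
Asp: 2 codons.
Glu: 2 codons.
Ser: 6 codons.
Val: 4 codons.
Thr: 4 codons.
Arg: 6 codons.
6 × 2 × 2 × 6 × 4 × 4 × 6 = 13824.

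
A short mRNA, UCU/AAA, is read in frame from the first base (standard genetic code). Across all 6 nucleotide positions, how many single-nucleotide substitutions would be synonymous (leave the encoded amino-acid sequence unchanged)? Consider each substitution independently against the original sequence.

4

Codon 1 (UCU, Ser): 3 synonymous substitutions.
Codon 2 (AAA, Lys): 1 synonymous substitution.
Total: 3 + 1 = 4.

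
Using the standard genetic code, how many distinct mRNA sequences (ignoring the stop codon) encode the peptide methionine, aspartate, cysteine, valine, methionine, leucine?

96

Met: 1 codon.
Asp: 2 codons.
Cys: 2 codons.
Val: 4 codons.
Met: 1 codon.
Leu: 6 codons.
1 × 2 × 2 × 4 × 1 × 6 = 96.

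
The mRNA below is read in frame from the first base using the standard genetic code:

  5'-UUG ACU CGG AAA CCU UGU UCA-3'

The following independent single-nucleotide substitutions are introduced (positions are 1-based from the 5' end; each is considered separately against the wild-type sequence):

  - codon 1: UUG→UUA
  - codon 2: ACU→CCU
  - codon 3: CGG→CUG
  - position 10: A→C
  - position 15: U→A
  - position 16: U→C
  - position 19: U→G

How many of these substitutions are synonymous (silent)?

2

Codon 1: UUG (Leu) → UUA (Leu) — synonymous.
Codon 2: ACU (Thr) → CCU (Pro) — missense.
Codon 3: CGG (Arg) → CUG (Leu) — missense.
Codon 4: AAA (Lys) → CAA (Gln) — missense.
Codon 5: CCU (Pro) → CCA (Pro) — synonymous.
Codon 6: UGU (Cys) → CGU (Arg) — missense.
Codon 7: UCA (Ser) → GCA (Ala) — missense.
Synonymous: 2 of 7.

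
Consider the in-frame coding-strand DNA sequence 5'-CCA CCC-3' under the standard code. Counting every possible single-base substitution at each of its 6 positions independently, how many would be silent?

6

Codon 1 (CCA, Pro): 3 synonymous substitutions.
Codon 2 (CCC, Pro): 3 synonymous substitutions.
Total: 3 + 3 = 6.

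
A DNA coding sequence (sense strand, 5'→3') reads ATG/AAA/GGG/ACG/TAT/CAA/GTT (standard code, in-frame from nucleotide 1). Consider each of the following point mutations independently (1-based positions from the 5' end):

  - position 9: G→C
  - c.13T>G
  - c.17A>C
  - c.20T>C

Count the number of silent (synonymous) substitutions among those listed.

1

Codon 3: GGG (Gly) → GGC (Gly) — synonymous.
Codon 5: TAT (Tyr) → GAT (Asp) — missense.
Codon 6: CAA (Gln) → CCA (Pro) — missense.
Codon 7: GTT (Val) → GCT (Ala) — missense.
Synonymous: 1 of 4.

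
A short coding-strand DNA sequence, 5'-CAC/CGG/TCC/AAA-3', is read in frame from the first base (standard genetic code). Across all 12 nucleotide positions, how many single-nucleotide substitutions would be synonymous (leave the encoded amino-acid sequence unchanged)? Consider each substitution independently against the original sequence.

Codon 1 (CAC, His): 1 synonymous substitution.
Codon 2 (CGG, Arg): 4 synonymous substitutions.
Codon 3 (TCC, Ser): 3 synonymous substitutions.
Codon 4 (AAA, Lys): 1 synonymous substitution.
Total: 1 + 4 + 3 + 1 = 9.

9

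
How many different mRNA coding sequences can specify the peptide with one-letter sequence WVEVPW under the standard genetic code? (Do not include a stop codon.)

128

Trp: 1 codon.
Val: 4 codons.
Glu: 2 codons.
Val: 4 codons.
Pro: 4 codons.
Trp: 1 codon.
1 × 4 × 2 × 4 × 4 × 1 = 128.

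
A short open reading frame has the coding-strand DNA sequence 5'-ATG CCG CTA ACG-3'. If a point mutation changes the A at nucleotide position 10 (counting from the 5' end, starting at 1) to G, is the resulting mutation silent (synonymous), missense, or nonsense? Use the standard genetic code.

missense

Position 10 falls in codon 4: ACG → Thr.
After the substitution the codon is GCG → Ala.
Thr ≠ Ala, so this is a missense mutation.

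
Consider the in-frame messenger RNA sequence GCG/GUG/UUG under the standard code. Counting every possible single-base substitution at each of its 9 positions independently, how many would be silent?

8

Codon 1 (GCG, Ala): 3 synonymous substitutions.
Codon 2 (GUG, Val): 3 synonymous substitutions.
Codon 3 (UUG, Leu): 2 synonymous substitutions.
Total: 3 + 3 + 2 = 8.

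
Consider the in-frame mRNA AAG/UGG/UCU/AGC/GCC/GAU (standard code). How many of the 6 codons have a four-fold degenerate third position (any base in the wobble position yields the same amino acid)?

2

Codon 1 AAG (Lys): third position 2-fold.
Codon 2 UGG (Trp): third position 1-fold.
Codon 3 UCU (Ser): third position 4-fold.
Codon 4 AGC (Ser): third position 2-fold.
Codon 5 GCC (Ala): third position 4-fold.
Codon 6 GAU (Asp): third position 2-fold.
Four-fold degenerate third positions: 2.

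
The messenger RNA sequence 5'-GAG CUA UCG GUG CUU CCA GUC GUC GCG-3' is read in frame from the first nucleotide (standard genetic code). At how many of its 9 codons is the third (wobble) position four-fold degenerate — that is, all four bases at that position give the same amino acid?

Codon 1 GAG (Glu): third position 2-fold.
Codon 2 CUA (Leu): third position 4-fold.
Codon 3 UCG (Ser): third position 4-fold.
Codon 4 GUG (Val): third position 4-fold.
Codon 5 CUU (Leu): third position 4-fold.
Codon 6 CCA (Pro): third position 4-fold.
Codon 7 GUC (Val): third position 4-fold.
Codon 8 GUC (Val): third position 4-fold.
Codon 9 GCG (Ala): third position 4-fold.
Four-fold degenerate third positions: 8.

8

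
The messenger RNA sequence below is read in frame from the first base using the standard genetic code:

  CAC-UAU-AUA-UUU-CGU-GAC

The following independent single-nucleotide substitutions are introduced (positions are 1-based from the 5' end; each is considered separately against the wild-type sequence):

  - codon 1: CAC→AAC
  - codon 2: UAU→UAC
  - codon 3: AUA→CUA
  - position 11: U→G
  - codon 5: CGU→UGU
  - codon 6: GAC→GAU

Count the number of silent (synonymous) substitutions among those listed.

2

Codon 1: CAC (His) → AAC (Asn) — missense.
Codon 2: UAU (Tyr) → UAC (Tyr) — synonymous.
Codon 3: AUA (Ile) → CUA (Leu) — missense.
Codon 4: UUU (Phe) → UGU (Cys) — missense.
Codon 5: CGU (Arg) → UGU (Cys) — missense.
Codon 6: GAC (Asp) → GAU (Asp) — synonymous.
Synonymous: 2 of 6.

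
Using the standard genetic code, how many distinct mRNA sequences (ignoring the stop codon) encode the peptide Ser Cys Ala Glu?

96

Ser: 6 codons.
Cys: 2 codons.
Ala: 4 codons.
Glu: 2 codons.
6 × 2 × 4 × 2 = 96.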